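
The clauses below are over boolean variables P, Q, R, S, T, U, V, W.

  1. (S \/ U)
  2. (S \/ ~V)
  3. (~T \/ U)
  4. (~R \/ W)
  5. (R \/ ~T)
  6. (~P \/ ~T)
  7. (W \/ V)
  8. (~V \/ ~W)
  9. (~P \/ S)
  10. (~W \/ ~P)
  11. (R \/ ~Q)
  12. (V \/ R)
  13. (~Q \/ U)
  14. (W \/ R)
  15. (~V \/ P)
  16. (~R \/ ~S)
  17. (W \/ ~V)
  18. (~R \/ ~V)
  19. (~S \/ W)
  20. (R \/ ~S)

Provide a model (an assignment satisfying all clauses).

P=F, Q=F, R=T, S=F, T=F, U=T, V=F, W=T

Check each clause:
  1. (U \/ S) — U is true.
  2. (~V \/ S) — ~V is true.
  3. (U \/ ~T) — ~T is true.
  4. (~R \/ W) — W is true.
  5. (~T \/ R) — R is true.
  6. (~P \/ ~T) — ~T is true.
  7. (V \/ W) — W is true.
  8. (~W \/ ~V) — ~V is true.
  9. (S \/ ~P) — ~P is true.
  10. (~W \/ ~P) — ~P is true.
  11. (~Q \/ R) — R is true.
  12. (R \/ V) — R is true.
  13. (~Q \/ U) — ~Q is true.
  14. (R \/ W) — W is true.
  15. (P \/ ~V) — ~V is true.
  16. (~R \/ ~S) — ~S is true.
  17. (~V \/ W) — W is true.
  18. (~R \/ ~V) — ~V is true.
  19. (W \/ ~S) — W is true.
  20. (~S \/ R) — R is true.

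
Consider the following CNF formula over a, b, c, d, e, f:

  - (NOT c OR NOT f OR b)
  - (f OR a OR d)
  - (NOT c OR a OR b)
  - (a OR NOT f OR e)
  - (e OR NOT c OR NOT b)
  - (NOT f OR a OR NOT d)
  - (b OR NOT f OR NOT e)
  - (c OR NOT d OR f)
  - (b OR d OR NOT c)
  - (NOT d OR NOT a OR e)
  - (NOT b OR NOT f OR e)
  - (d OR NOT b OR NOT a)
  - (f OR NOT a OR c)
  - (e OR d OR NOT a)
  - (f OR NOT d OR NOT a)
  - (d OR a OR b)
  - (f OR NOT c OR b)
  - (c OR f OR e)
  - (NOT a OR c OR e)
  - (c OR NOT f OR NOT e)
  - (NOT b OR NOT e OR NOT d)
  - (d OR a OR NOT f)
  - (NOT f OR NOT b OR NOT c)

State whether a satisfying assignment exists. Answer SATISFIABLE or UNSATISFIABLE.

UNSATISFIABLE

f = True:
  b = True:
    propagation gives e=True, c=True; an empty clause results — contradiction.
  b = False:
    propagation gives c=False, e=False, a=True; an empty clause results — contradiction.
f = False:
  a = True:
    propagation gives c=True, d=False, b=True; an empty clause results — contradiction.
  a = False:
    propagation gives d=True, c=True, b=True, e=True; an empty clause results — contradiction.
Every branch closes, so no satisfying assignment exists.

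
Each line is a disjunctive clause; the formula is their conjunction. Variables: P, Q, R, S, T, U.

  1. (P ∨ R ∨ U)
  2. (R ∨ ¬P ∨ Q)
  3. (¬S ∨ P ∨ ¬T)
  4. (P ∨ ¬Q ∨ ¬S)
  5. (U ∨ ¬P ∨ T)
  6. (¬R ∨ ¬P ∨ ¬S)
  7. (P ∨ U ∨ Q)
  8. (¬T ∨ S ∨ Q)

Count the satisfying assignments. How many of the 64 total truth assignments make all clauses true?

20

Case analysis on P and Q:
  P=T, Q=T: 9 of the 16 assignments to (R,S,T,U) work.
  P=T, Q=F: remaining (R,S,T,U) ∈ {(T,F,F,T)} — 1.
  P=F, Q=T: T free; 3 ways for (R,S,U) × 2^1 = 6.
  P=F, Q=F: remaining (R,S,T,U) ∈ {(F,F,F,T); (F,T,F,T); (T,F,F,T); (T,T,F,T)} — 4.
Total: 9 + 1 + 6 + 4 = 20.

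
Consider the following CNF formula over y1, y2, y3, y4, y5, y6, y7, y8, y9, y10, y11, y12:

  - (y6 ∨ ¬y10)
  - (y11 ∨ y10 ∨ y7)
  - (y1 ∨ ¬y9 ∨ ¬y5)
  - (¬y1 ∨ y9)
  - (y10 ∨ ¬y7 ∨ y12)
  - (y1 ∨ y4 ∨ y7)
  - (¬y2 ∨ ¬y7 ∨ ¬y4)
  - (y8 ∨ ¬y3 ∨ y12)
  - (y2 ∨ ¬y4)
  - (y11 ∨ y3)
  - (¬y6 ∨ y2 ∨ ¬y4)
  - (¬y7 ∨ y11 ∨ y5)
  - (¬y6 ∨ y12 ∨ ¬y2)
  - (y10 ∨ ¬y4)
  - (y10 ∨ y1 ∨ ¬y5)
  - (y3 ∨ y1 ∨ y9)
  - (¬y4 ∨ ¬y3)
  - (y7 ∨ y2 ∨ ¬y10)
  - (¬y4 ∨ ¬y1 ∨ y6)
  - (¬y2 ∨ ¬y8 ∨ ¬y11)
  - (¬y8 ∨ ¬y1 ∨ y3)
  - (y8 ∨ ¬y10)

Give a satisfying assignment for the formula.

y1=True, y2=False, y3=False, y4=False, y5=False, y6=False, y7=True, y8=False, y9=True, y10=False, y11=True, y12=True

Check each clause:
  1. (y6 ∨ ¬y10) — ¬y10 is true.
  2. (y11 ∨ y10 ∨ y7) — y11 is true.
  3. (¬y5 ∨ ¬y9 ∨ y1) — y1 is true.
  4. (¬y1 ∨ y9) — y9 is true.
  5. (y12 ∨ ¬y7 ∨ y10) — y12 is true.
  6. (y4 ∨ y7 ∨ y1) — y1 is true.
  7. (¬y2 ∨ ¬y4 ∨ ¬y7) — ¬y4 is true.
  8. (y12 ∨ y8 ∨ ¬y3) — y12 is true.
  9. (y2 ∨ ¬y4) — ¬y4 is true.
  10. (y11 ∨ y3) — y11 is true.
  11. (¬y4 ∨ ¬y6 ∨ y2) — ¬y6 is true.
  12. (y5 ∨ ¬y7 ∨ y11) — y11 is true.
  13. (¬y2 ∨ y12 ∨ ¬y6) — ¬y6 is true.
  14. (y10 ∨ ¬y4) — ¬y4 is true.
  15. (y10 ∨ y1 ∨ ¬y5) — y1 is true.
  16. (y9 ∨ y1 ∨ y3) — y9 is true.
  17. (¬y4 ∨ ¬y3) — ¬y4 is true.
  18. (¬y10 ∨ y7 ∨ y2) — ¬y10 is true.
  19. (¬y1 ∨ y6 ∨ ¬y4) — ¬y4 is true.
  20. (¬y2 ∨ ¬y11 ∨ ¬y8) — ¬y8 is true.
  21. (y3 ∨ ¬y1 ∨ ¬y8) — ¬y8 is true.
  22. (y8 ∨ ¬y10) — ¬y10 is true.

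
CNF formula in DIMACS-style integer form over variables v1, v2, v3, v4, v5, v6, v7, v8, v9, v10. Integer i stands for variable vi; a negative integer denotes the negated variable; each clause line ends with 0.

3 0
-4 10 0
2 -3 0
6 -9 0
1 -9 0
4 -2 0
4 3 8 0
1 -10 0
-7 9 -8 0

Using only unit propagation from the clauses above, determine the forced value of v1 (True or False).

(v3) is a unit clause: v3 = True.
In (v2 || !v3), !v3 is now false; v2 must hold, so v2 = True.
In (!v2 || v4), !v2 is now false; v4 must hold, so v4 = True.
(v10 || !v4): since v4 = True, the clause reduces to (v10). v10 = True.
(v1 || !v10): since v10 = True, the clause reduces to (v1). v1 = True.

True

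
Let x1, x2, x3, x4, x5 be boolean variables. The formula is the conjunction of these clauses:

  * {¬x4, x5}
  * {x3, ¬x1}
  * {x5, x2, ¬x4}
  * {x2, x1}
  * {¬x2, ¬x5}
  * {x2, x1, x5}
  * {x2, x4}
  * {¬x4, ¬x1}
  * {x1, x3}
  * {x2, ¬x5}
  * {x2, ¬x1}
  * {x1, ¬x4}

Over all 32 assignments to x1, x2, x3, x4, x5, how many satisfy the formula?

2

The models are:
  x1=0 x2=1 x3=1 x4=0 x5=0
  x1=1 x2=1 x3=1 x4=0 x5=0
That's 2 in total.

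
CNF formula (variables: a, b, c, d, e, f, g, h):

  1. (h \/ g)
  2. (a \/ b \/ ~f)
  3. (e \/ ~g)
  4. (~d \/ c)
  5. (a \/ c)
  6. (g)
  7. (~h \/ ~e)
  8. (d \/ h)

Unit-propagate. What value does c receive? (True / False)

True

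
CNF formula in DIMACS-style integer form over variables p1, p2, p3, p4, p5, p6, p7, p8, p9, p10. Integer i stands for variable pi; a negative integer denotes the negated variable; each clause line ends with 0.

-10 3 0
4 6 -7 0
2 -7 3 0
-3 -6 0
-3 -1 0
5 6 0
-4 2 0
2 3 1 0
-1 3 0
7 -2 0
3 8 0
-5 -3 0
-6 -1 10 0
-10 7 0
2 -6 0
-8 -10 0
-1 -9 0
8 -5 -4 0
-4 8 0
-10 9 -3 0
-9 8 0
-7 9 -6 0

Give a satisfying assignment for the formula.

p1=0  p2=1  p3=0  p4=1  p5=0  p6=1  p7=1  p8=1  p9=1  p10=0

Check each clause:
  1. {p3, ¬p10} — ¬p10 is true.
  2. {p6, ¬p7, p4} — p4 is true.
  3. {p3, p2, ¬p7} — p2 is true.
  4. {¬p3, ¬p6} — ¬p3 is true.
  5. {¬p1, ¬p3} — ¬p3 is true.
  6. {p6, p5} — p6 is true.
  7. {¬p4, p2} — p2 is true.
  8. {p3, p2, p1} — p2 is true.
  9. {p3, ¬p1} — ¬p1 is true.
  10. {¬p2, p7} — p7 is true.
  11. {p3, p8} — p8 is true.
  12. {¬p3, ¬p5} — ¬p5 is true.
  13. {p10, ¬p1, ¬p6} — ¬p1 is true.
  14. {¬p10, p7} — ¬p10 is true.
  15. {¬p6, p2} — p2 is true.
  16. {¬p10, ¬p8} — ¬p10 is true.
  17. {¬p9, ¬p1} — ¬p1 is true.
  18. {¬p4, ¬p5, p8} — p8 is true.
  19. {p8, ¬p4} — p8 is true.
  20. {p9, ¬p10, ¬p3} — p9 is true.
  21. {p8, ¬p9} — p8 is true.
  22. {¬p7, p9, ¬p6} — p9 is true.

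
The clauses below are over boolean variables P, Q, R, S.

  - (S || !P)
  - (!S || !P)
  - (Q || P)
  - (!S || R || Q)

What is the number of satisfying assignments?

Satisfying assignments:
  P=F Q=T R=F S=F
  P=F Q=T R=F S=T
  P=F Q=T R=T S=F
  P=F Q=T R=T S=T
That's 4 in total.

4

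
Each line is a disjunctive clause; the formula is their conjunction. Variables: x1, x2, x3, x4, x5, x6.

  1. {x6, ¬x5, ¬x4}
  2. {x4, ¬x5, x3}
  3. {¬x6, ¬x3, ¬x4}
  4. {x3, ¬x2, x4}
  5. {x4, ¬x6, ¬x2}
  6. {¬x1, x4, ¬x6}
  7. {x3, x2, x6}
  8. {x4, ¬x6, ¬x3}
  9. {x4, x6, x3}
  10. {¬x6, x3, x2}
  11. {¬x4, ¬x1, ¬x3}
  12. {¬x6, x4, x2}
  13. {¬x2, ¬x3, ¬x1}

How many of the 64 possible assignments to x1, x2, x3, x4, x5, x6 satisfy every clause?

14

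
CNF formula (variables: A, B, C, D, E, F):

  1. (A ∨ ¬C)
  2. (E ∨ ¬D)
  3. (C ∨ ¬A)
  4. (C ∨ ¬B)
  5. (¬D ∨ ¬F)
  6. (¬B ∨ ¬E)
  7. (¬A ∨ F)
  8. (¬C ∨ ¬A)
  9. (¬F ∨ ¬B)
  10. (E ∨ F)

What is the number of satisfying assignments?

4

Satisfying assignments:
  A=F B=F C=F D=F E=F F=T
  A=F B=F C=F D=F E=T F=F
  A=F B=F C=F D=F E=T F=T
  A=F B=F C=F D=T E=T F=F
That's 4 in total.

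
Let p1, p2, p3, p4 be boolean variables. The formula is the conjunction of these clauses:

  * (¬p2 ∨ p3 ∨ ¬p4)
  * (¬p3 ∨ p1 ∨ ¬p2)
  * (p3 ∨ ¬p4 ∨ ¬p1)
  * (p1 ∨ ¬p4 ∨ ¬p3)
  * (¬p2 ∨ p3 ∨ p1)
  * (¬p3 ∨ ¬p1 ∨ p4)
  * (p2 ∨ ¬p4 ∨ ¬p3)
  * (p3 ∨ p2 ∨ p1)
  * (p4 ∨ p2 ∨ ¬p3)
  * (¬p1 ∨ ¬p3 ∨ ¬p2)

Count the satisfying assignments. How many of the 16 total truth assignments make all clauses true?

2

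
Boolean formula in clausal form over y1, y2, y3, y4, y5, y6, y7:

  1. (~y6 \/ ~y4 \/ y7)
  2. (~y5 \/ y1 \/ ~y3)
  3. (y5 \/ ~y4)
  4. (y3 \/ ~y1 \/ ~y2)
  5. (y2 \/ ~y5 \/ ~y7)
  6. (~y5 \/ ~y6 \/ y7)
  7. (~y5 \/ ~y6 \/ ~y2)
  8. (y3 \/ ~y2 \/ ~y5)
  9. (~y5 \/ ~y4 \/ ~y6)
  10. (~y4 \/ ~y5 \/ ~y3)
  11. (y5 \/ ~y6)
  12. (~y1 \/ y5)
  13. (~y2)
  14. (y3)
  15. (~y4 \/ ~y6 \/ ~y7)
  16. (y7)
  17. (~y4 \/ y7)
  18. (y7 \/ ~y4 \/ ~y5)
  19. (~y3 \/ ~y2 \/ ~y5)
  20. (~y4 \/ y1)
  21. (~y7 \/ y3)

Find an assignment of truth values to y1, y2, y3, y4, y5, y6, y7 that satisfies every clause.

y1=0, y2=0, y3=1, y4=0, y5=0, y6=0, y7=1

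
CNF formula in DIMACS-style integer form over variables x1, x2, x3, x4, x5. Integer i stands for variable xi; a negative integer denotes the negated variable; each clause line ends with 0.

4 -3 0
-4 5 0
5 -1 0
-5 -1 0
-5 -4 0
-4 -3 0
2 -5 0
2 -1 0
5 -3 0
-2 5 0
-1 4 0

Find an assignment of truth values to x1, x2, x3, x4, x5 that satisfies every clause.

x1 = False, x2 = False, x3 = False, x4 = False, x5 = False

Check each clause:
  1. (~x3 | x4) — ~x3 is true.
  2. (x5 | ~x4) — ~x4 is true.
  3. (~x1 | x5) — ~x1 is true.
  4. (~x1 | ~x5) — ~x5 is true.
  5. (~x5 | ~x4) — ~x5 is true.
  6. (~x3 | ~x4) — ~x4 is true.
  7. (~x5 | x2) — ~x5 is true.
  8. (x2 | ~x1) — ~x1 is true.
  9. (x5 | ~x3) — ~x3 is true.
  10. (~x2 | x5) — ~x2 is true.
  11. (~x1 | x4) — ~x1 is true.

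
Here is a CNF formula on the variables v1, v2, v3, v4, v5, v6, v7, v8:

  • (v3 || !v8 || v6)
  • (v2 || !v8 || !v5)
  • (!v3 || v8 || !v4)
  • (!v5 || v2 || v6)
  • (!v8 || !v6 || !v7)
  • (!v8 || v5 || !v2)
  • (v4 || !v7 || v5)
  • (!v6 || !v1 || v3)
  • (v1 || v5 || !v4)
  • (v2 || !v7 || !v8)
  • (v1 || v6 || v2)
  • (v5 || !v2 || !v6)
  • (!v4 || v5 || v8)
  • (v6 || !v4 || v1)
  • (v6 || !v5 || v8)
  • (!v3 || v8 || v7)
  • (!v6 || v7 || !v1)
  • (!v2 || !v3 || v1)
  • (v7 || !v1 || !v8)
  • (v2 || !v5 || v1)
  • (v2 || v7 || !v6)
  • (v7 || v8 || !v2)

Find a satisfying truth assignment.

v1 = F, v2 = T, v3 = F, v4 = F, v5 = T, v6 = T, v7 = T, v8 = F

Check each clause:
  1. (v6 || !v8 || v3) — !v8 is true.
  2. (!v8 || !v5 || v2) — !v8 is true.
  3. (!v4 || !v3 || v8) — !v4 is true.
  4. (!v5 || v6 || v2) — v2 is true.
  5. (!v7 || !v6 || !v8) — !v8 is true.
  6. (!v2 || v5 || !v8) — !v8 is true.
  7. (v4 || v5 || !v7) — v5 is true.
  8. (!v6 || !v1 || v3) — !v1 is true.
  9. (v5 || !v4 || v1) — !v4 is true.
  10. (!v8 || v2 || !v7) — !v8 is true.
  11. (v2 || v6 || v1) — v2 is true.
  12. (!v6 || !v2 || v5) — v5 is true.
  13. (!v4 || v8 || v5) — !v4 is true.
  14. (v6 || v1 || !v4) — !v4 is true.
  15. (!v5 || v6 || v8) — v6 is true.
  16. (!v3 || v7 || v8) — !v3 is true.
  17. (!v1 || !v6 || v7) — !v1 is true.
  18. (!v3 || !v2 || v1) — !v3 is true.
  19. (!v1 || !v8 || v7) — !v8 is true.
  20. (!v5 || v1 || v2) — v2 is true.
  21. (v7 || !v6 || v2) — v2 is true.
  22. (v7 || v8 || !v2) — v7 is true.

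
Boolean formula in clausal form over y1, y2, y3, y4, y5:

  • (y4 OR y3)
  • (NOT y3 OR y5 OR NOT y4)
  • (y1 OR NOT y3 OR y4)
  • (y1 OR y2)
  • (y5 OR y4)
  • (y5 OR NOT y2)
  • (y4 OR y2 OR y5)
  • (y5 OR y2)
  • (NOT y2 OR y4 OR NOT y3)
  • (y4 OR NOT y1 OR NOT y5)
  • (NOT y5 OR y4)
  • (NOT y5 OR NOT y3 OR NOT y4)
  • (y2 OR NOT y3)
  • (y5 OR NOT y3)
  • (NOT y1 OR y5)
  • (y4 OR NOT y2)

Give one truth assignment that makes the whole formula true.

y1 = True  y2 = True  y3 = False  y4 = True  y5 = True

Try y1 = True.
  then y5 is forced to True.
  then y4 is forced to True.
  then y3 is forced to False.
y2 is now unconstrained; take y2 = True.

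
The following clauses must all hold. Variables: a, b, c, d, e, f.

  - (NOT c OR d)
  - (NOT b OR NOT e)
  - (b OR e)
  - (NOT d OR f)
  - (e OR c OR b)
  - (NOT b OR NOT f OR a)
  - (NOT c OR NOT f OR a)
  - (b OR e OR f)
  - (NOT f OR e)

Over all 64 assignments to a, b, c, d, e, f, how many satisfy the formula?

9

Split on b, then e.
  b=T, e=T: a clause becomes empty — 0.
  b=T, e=F: remaining (a,c,d,f) ∈ {(F,F,F,F); (T,F,F,F)} — 2.
  b=F, e=T: 7 of the 16 assignments to (a,c,d,f) work.
  b=F, e=F: a clause becomes empty — 0.
Total: 0 + 2 + 7 + 0 = 9.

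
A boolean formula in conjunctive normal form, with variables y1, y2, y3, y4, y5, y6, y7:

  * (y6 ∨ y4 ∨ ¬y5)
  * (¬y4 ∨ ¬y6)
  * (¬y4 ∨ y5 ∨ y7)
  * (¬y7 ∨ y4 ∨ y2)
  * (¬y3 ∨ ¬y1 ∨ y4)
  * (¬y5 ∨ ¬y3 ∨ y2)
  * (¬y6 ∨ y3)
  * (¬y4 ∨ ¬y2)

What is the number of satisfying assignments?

Case analysis on y4 and y2:
  y4=1, y2=1: a clause becomes empty — 0.
  y4=1, y2=0: y1 free; 4 ways for (y3,y5,y6,y7) × 2^1 = 8.
  y4=0, y2=1: y7 free; 5 ways for (y1,y3,y5,y6) × 2^1 = 10.
  y4=0, y2=0: remaining (y1,y3,y5,y6,y7) ∈ {(0,0,0,0,0); (0,1,0,0,0); (0,1,0,1,0); (1,0,0,0,0)} — 4.
Total: 0 + 8 + 10 + 4 = 22.

22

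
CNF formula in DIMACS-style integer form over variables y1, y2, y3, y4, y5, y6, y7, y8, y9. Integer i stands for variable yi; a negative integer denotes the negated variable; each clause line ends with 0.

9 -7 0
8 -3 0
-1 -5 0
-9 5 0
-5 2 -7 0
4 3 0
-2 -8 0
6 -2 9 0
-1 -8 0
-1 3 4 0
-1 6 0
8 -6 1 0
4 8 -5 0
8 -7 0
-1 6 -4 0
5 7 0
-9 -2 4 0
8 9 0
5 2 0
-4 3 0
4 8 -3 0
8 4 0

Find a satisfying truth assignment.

Try y1 = False.
The remaining clauses are satisfied by y2 = False, y3 = True, y4 = False, y5 = True, y6 = False, y7 = False, y8 = True, y9 = False.
Check each clause:
  1. {y9, ¬y7} — ¬y7 is true.
  2. {y8, ¬y3} — y8 is true.
  3. {¬y1, ¬y5} — ¬y1 is true.
  4. {y5, ¬y9} — y5 is true.
  5. {y2, ¬y5, ¬y7} — ¬y7 is true.
  6. {y4, y3} — y3 is true.
  7. {¬y8, ¬y2} — ¬y2 is true.
  8. {y9, ¬y2, y6} — ¬y2 is true.
  9. {¬y1, ¬y8} — ¬y1 is true.
  10. {y3, ¬y1, y4} — y3 is true.
  11. {¬y1, y6} — ¬y1 is true.
  12. {¬y6, y8, y1} — y8 is true.
  13. {¬y5, y4, y8} — y8 is true.
  14. {y8, ¬y7} — y8 is true.
  15. {¬y1, y6, ¬y4} — ¬y4 is true.
  16. {y7, y5} — y5 is true.
  17. {¬y9, y4, ¬y2} — ¬y2 is true.
  18. {y8, y9} — y8 is true.
  19. {y2, y5} — y5 is true.
  20. {y3, ¬y4} — y3 is true.
  21. {y4, y8, ¬y3} — y8 is true.
  22. {y4, y8} — y8 is true.

y1 = False, y2 = False, y3 = True, y4 = False, y5 = True, y6 = False, y7 = False, y8 = True, y9 = False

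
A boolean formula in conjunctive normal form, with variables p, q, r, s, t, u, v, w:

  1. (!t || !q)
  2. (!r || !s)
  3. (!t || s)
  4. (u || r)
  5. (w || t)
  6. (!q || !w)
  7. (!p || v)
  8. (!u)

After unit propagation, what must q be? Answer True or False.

False

Unit clause (!u) sets u = False.
From (r || u) and u = False: r = True.
In (!r || !s), !r is now false; !s must hold, so s = False.
(s || !t) with s = False leaves only !t, so t = False.
From (w || t) and t = False: w = True.
In (!w || !q), !w is now false; !q must hold, so q = False.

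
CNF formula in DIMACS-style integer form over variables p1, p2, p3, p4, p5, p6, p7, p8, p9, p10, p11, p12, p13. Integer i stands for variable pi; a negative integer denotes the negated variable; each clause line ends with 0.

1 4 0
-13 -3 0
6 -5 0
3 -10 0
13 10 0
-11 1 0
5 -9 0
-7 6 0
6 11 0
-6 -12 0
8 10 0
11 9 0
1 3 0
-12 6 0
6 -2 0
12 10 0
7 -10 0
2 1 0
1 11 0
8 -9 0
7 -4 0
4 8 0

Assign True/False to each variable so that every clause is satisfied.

Pure literal: p1 appears only positively; assign p1 = True.
p8 occurs only positively in the remaining clauses — set p8 = True.
Set p2 = True and propagate.
  then p6 is forced to True.
  then p12 is forced to False.
  then p10 is forced to True.
  then p3 is forced to True.
  then p13 is forced to False.
  then p7 is forced to True.
For the remaining variables, p4 = True, p5 = True, p9 = True, p11 = False works.
Every clause has at least one true literal under this assignment.
Check each clause:
  1. (p1 ∨ p4) — p1 is true.
  2. (¬p13 ∨ ¬p3) — ¬p13 is true.
  3. (¬p5 ∨ p6) — p6 is true.
  4. (p3 ∨ ¬p10) — p3 is true.
  5. (p13 ∨ p10) — p10 is true.
  6. (p1 ∨ ¬p11) — p1 is true.
  7. (p5 ∨ ¬p9) — p5 is true.
  8. (¬p7 ∨ p6) — p6 is true.
  9. (p11 ∨ p6) — p6 is true.
  10. (¬p12 ∨ ¬p6) — ¬p12 is true.
  11. (p10 ∨ p8) — p8 is true.
  12. (p11 ∨ p9) — p9 is true.
  13. (p3 ∨ p1) — p1 is true.
  14. (¬p12 ∨ p6) — ¬p12 is true.
  15. (¬p2 ∨ p6) — p6 is true.
  16. (p10 ∨ p12) — p10 is true.
  17. (p7 ∨ ¬p10) — p7 is true.
  18. (p1 ∨ p2) — p1 is true.
  19. (p11 ∨ p1) — p1 is true.
  20. (¬p9 ∨ p8) — p8 is true.
  21. (¬p4 ∨ p7) — p7 is true.
  22. (p8 ∨ p4) — p8 is true.

p1 = 1, p2 = 1, p3 = 1, p4 = 1, p5 = 1, p6 = 1, p7 = 1, p8 = 1, p9 = 1, p10 = 1, p11 = 0, p12 = 0, p13 = 0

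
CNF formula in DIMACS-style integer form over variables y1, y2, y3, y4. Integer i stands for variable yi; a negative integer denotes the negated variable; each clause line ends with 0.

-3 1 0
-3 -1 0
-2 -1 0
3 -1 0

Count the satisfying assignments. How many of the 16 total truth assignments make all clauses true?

The models are:
  y1=0 y2=0 y3=0 y4=0
  y1=0 y2=0 y3=0 y4=1
  y1=0 y2=1 y3=0 y4=0
  y1=0 y2=1 y3=0 y4=1
Count: 4.

4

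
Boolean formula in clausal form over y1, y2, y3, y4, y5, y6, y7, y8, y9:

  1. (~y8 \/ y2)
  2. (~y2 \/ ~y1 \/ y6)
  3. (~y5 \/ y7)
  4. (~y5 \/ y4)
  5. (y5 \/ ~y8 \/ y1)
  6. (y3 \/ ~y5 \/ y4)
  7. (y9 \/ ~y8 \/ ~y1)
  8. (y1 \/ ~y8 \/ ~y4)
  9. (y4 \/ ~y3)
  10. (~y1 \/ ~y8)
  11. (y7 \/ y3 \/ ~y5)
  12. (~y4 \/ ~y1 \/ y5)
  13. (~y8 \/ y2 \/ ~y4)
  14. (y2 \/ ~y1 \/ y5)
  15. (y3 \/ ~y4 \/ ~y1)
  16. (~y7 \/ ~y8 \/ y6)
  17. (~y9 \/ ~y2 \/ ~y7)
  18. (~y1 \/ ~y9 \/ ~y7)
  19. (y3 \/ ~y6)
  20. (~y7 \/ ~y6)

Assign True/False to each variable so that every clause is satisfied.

y1 = False, y2 = False, y3 = False, y4 = True, y5 = True, y6 = False, y7 = True, y8 = False, y9 = True

Pure literal: y8 appears only negated; assign y8 = False.
Try y1 = False.
Try y2 = False.
Set y3 = False and propagate.
  then y6 is forced to False.
The remaining clauses are satisfied by y4 = True, y5 = True, y7 = True, y9 = True.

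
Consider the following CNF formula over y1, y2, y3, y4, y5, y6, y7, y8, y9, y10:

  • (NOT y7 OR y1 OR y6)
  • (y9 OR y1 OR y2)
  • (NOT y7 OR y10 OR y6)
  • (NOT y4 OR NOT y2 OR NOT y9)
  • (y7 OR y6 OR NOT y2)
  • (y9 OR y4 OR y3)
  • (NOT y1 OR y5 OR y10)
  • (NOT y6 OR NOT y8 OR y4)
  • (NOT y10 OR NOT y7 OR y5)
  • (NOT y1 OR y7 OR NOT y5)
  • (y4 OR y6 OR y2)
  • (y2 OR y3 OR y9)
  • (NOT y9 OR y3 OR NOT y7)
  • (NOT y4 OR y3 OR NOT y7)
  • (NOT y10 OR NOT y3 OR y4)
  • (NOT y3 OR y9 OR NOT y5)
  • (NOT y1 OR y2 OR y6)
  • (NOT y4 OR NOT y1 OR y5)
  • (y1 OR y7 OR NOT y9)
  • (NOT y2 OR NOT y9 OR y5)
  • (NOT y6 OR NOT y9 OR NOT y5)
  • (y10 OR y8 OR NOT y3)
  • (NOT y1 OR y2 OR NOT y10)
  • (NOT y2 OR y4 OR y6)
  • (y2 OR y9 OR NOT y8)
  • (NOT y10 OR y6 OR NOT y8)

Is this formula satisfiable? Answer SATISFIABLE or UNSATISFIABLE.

SATISFIABLE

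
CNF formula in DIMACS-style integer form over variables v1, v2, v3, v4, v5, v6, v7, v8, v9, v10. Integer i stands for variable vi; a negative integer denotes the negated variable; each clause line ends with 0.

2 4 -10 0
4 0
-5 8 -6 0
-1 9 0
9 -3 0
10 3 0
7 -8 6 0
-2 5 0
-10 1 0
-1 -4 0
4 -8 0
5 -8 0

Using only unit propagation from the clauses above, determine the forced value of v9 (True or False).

Unit clause (v4) sets v4 = True.
From (NOT v1 OR NOT v4) and v4 = True: v1 = False.
In (v1 OR NOT v10), v1 is now false; NOT v10 must hold, so v10 = False.
From (v3 OR v10) and v10 = False: v3 = True.
(v9 OR NOT v3) with v3 = True leaves only v9, so v9 = True.

True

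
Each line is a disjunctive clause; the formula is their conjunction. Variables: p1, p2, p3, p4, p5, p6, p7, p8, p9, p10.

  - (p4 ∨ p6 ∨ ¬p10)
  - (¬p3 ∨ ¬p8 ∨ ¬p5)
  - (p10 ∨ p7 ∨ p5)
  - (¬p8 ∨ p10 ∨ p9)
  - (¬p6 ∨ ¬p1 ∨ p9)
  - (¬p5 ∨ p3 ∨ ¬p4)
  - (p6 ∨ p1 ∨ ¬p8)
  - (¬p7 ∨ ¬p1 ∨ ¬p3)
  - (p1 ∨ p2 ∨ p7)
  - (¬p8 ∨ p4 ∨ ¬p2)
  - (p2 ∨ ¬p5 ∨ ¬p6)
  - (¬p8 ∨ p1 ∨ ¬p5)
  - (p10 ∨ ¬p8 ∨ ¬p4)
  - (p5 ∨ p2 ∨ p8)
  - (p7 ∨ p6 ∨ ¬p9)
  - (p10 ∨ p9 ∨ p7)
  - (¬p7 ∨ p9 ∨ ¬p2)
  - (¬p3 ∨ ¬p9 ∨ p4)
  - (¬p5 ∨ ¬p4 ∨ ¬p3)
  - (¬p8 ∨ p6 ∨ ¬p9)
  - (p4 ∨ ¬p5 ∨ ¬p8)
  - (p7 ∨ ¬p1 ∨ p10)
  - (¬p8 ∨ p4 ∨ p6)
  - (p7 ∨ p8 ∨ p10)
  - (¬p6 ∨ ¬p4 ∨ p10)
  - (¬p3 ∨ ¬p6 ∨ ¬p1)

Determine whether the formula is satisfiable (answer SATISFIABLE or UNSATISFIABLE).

Set p1 = False and propagate.
Branch on p2: take p2 = True.
For the remaining variables, p3 = False, p4 = False, p5 = False, p6 = False, p7 = True, p8 = False, p9 = True, p10 = False works.
Every clause has at least one true literal under this assignment.
So p1=F, p2=T, p3=F, p4=F, p5=F, p6=F, p7=T, p8=F, p9=T, p10=F is a satisfying assignment.

SATISFIABLE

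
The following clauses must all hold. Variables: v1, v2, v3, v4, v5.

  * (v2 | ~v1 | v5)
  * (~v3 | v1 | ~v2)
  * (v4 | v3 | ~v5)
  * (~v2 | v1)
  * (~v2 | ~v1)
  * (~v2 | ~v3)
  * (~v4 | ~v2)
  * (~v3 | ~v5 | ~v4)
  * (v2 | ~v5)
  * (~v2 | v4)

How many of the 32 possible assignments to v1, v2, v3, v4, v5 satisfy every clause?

4

Satisfying assignments:
  v1=F v2=F v3=F v4=F v5=F
  v1=F v2=F v3=F v4=T v5=F
  v1=F v2=F v3=T v4=F v5=F
  v1=F v2=F v3=T v4=T v5=F
Count: 4.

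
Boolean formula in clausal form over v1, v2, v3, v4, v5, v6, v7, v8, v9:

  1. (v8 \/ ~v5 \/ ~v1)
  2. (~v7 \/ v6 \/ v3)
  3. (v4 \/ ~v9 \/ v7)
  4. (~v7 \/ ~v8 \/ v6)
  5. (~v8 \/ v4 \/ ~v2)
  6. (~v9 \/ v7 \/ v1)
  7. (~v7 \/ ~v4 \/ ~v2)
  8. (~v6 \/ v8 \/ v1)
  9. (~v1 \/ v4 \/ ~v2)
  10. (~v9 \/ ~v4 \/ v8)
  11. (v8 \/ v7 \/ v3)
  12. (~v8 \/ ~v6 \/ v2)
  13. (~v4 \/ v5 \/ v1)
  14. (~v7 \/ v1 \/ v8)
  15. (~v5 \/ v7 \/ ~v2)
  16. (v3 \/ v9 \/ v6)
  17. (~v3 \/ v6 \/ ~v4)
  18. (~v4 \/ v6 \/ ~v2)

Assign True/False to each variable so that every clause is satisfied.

v1=T, v2=F, v3=T, v4=T, v5=F, v6=T, v7=F, v8=F, v9=F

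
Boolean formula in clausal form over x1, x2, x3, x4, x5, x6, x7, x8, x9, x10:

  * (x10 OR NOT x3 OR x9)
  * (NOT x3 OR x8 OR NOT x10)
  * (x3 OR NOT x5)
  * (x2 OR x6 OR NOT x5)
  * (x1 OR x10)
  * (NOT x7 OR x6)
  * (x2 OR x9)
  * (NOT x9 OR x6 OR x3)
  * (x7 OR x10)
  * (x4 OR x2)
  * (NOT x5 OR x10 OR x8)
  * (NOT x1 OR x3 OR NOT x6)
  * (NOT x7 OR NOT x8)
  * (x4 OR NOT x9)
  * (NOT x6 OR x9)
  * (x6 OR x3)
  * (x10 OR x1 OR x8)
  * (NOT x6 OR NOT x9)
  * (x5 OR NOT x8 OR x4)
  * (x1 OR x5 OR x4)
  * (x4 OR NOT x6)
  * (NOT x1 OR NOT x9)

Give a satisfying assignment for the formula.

x1 = False  x2 = False  x3 = True  x4 = True  x5 = False  x6 = False  x7 = False  x8 = True  x9 = True  x10 = True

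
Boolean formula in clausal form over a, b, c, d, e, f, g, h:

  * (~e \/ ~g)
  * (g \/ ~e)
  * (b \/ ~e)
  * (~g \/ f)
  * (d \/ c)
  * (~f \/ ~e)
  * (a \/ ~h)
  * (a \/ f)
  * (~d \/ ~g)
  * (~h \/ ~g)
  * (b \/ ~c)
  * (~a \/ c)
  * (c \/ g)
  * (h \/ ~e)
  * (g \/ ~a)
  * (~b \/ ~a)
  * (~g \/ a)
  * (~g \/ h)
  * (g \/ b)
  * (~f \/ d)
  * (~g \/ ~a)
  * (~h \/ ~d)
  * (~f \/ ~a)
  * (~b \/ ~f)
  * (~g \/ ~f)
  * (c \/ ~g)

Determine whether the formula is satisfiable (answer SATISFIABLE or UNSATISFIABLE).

UNSATISFIABLE

g = True:
  propagation gives e=False, f=True; an empty clause results — contradiction.
g = False:
  propagation gives e=False, c=True, b=True, a=False; an empty clause results — contradiction.
Every branch closes, so no satisfying assignment exists.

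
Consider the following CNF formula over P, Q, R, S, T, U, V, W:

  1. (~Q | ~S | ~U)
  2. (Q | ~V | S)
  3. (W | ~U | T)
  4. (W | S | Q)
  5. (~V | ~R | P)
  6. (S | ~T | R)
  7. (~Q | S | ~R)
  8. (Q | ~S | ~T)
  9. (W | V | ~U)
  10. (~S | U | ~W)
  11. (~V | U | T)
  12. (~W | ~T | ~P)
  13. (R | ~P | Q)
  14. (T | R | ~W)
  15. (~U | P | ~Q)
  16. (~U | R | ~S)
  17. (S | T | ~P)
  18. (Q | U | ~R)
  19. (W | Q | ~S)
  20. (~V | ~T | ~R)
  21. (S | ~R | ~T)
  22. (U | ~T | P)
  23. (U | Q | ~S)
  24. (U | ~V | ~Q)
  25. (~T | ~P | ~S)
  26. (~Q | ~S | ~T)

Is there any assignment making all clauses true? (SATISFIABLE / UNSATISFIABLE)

Try P = True.
The remaining clauses are satisfied by Q = False, R = True, S = True, T = False, U = True, V = False, W = True.
Every clause has at least one true literal under this assignment.
So P = 1  Q = 0  R = 1  S = 1  T = 0  U = 1  V = 0  W = 1 is a satisfying assignment.

SATISFIABLE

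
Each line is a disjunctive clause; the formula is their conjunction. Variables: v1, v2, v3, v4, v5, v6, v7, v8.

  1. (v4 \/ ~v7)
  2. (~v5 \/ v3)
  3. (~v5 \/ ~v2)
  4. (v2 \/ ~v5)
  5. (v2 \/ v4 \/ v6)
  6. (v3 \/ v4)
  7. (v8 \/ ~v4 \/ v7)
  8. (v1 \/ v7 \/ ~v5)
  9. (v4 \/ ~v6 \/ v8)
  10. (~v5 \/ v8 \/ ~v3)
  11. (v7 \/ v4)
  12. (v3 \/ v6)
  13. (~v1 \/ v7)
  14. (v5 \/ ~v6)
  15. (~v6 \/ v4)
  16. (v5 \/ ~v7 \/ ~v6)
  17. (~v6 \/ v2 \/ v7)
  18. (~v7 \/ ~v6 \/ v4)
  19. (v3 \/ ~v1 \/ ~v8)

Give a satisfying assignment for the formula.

Set v1 = False and propagate.
Branch on v2: take v2 = True.
  then v5 is forced to False.
  then v6 is forced to False.
  then v3 is forced to True.
Set v4 = True and propagate.
The remaining clauses are satisfied by v7 = False, v8 = True.

v1=F, v2=T, v3=T, v4=T, v5=F, v6=F, v7=F, v8=T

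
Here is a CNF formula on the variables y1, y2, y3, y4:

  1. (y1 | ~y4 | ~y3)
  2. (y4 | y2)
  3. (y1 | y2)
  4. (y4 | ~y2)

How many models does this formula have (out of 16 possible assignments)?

Satisfying assignments:
  y1=F y2=T y3=F y4=T
  y1=T y2=F y3=F y4=T
  y1=T y2=F y3=T y4=T
  y1=T y2=T y3=F y4=T
  y1=T y2=T y3=T y4=T
Count: 5.

5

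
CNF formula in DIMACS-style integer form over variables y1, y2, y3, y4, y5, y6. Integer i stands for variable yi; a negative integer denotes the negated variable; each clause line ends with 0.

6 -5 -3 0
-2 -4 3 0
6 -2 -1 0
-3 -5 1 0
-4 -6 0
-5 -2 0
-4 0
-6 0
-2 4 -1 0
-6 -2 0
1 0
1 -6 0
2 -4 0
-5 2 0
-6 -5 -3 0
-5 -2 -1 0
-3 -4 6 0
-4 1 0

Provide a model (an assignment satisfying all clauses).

y1 = T, y2 = F, y3 = T, y4 = F, y5 = F, y6 = F

(NOT y4) is a unit clause, so y4 = False.
(NOT y6) is a unit clause, so y6 = False.
The clause (y1) is unit: y1 must be True.
(NOT y2) is a unit clause, so y2 = False.
Unit propagation: (NOT y5) forces y5 = False.
y3 is now unconstrained; take y3 = True.
Every clause has at least one true literal under this assignment.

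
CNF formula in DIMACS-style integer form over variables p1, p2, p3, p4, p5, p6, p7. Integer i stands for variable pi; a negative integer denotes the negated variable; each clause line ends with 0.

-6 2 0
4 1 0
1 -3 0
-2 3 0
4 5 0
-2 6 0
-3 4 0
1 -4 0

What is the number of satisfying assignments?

14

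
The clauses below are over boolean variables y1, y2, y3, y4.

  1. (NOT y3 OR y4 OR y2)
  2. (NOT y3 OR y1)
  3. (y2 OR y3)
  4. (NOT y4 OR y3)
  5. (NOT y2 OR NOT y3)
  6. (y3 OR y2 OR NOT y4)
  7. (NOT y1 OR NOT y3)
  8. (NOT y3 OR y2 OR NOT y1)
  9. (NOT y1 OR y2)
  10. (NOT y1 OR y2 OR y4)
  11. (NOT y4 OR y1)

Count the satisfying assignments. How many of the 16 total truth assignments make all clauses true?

2

Satisfying assignments:
  y1=0 y2=1 y3=0 y4=0
  y1=1 y2=1 y3=0 y4=0
That's 2 in total.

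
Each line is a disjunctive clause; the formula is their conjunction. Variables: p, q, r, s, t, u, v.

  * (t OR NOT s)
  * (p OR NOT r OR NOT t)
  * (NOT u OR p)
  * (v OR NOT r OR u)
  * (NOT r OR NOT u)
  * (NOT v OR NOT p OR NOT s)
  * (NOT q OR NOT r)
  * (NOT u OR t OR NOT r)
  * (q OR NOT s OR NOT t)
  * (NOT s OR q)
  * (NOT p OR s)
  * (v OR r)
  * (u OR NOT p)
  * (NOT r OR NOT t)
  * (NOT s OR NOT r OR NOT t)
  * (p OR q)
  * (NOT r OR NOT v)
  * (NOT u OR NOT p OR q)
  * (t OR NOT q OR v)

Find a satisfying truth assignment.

p = False, q = True, r = False, s = True, t = True, u = False, v = True

Check each clause:
  1. (NOT s OR t) — t is true.
  2. (NOT r OR p OR NOT t) — NOT r is true.
  3. (NOT u OR p) — NOT u is true.
  4. (NOT r OR u OR v) — NOT r is true.
  5. (NOT u OR NOT r) — NOT u is true.
  6. (NOT p OR NOT s OR NOT v) — NOT p is true.
  7. (NOT q OR NOT r) — NOT r is true.
  8. (NOT u OR t OR NOT r) — NOT r is true.
  9. (q OR NOT t OR NOT s) — q is true.
  10. (q OR NOT s) — q is true.
  11. (NOT p OR s) — s is true.
  12. (r OR v) — v is true.
  13. (u OR NOT p) — NOT p is true.
  14. (NOT r OR NOT t) — NOT r is true.
  15. (NOT t OR NOT r OR NOT s) — NOT r is true.
  16. (q OR p) — q is true.
  17. (NOT v OR NOT r) — NOT r is true.
  18. (q OR NOT p OR NOT u) — NOT u is true.
  19. (v OR t OR NOT q) — t is true.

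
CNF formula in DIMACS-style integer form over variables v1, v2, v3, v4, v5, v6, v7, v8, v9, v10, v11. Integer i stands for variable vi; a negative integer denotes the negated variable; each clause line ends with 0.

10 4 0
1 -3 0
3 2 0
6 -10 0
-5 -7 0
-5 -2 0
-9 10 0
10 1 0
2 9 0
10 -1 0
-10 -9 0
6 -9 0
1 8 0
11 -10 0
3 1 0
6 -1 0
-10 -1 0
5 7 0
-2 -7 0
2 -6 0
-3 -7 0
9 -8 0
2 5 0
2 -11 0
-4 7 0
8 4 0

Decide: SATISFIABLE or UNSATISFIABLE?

UNSATISFIABLE

v10 = True:
  propagation gives v6=True, v9=False, v2=True, v5=False; an empty clause results — contradiction.
v10 = False:
  propagation gives v4=True, v9=False, v1=True; an empty clause results — contradiction.
Every branch closes, so no satisfying assignment exists.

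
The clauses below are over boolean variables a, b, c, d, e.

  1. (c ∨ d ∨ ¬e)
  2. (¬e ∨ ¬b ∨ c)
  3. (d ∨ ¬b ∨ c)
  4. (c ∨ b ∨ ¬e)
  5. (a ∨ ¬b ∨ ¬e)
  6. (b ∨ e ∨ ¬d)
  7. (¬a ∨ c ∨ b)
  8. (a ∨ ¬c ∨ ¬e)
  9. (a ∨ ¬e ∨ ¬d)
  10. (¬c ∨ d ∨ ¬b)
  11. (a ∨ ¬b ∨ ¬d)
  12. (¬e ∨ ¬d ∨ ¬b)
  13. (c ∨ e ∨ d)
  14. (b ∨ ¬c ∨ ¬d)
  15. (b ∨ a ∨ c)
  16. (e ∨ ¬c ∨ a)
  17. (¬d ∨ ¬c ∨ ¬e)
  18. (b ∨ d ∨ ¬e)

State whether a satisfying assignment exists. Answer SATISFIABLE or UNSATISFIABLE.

Set a = True and propagate.
Branch on b: take b = True.
For the remaining variables, c = False, d = True, e = False works.
So a = 1  b = 1  c = 0  d = 1  e = 0 is a satisfying assignment.

SATISFIABLE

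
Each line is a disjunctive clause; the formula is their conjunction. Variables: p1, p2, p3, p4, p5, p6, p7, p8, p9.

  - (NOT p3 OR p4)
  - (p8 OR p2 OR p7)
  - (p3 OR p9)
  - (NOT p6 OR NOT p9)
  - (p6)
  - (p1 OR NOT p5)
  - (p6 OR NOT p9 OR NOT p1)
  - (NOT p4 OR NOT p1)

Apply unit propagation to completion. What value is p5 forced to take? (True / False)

False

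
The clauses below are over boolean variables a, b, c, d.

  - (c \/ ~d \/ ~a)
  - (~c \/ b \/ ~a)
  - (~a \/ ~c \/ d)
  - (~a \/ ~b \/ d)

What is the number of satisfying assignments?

Case analysis on a and c:
  a=1, c=1: remaining (b,d) ∈ {(1,1)} — 1.
  a=1, c=0: remaining (b,d) ∈ {(0,0)} — 1.
  a=0, c=1: remaining (b,d) ∈ {(0,0); (0,1); (1,0); (1,1)} — 4.
  a=0, c=0: remaining (b,d) ∈ {(0,0); (0,1); (1,0); (1,1)} — 4.
Total: 1 + 1 + 4 + 4 = 10.

10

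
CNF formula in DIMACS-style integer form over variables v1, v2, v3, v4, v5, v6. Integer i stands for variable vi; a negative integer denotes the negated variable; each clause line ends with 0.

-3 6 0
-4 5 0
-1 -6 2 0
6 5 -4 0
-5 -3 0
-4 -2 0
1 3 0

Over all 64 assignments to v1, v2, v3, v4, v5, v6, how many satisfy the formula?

10

Split on v3, then v4.
  v3=1, v4=1: a clause becomes empty — 0.
  v3=1, v4=0: remaining (v1,v2,v5,v6) ∈ {(0,0,0,1); (0,1,0,1); (1,1,0,1)} — 3.
  v3=0, v4=1: remaining (v1,v2,v5,v6) ∈ {(1,0,1,0)} — 1.
  v3=0, v4=0: v5 free; 3 ways for (v1,v2,v6) × 2^1 = 6.
Total: 0 + 3 + 1 + 6 = 10.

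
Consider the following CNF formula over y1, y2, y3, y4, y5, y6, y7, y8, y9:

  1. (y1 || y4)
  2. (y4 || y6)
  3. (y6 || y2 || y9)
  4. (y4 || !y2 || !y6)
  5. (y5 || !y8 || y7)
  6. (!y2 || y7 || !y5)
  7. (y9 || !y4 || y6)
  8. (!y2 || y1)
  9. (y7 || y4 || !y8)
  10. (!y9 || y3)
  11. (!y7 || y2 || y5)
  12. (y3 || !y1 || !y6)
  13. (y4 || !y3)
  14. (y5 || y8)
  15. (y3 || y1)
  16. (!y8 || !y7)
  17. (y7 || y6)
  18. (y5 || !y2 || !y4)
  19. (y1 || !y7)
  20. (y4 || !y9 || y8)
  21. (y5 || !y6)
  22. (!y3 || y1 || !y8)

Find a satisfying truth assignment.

Set y1 = True and propagate.
For the remaining variables, y2 = False, y3 = True, y4 = True, y5 = True, y6 = True, y7 = False, y8 = False, y9 = True works.
Every clause has at least one true literal under this assignment.

y1=T  y2=F  y3=T  y4=T  y5=T  y6=T  y7=F  y8=F  y9=T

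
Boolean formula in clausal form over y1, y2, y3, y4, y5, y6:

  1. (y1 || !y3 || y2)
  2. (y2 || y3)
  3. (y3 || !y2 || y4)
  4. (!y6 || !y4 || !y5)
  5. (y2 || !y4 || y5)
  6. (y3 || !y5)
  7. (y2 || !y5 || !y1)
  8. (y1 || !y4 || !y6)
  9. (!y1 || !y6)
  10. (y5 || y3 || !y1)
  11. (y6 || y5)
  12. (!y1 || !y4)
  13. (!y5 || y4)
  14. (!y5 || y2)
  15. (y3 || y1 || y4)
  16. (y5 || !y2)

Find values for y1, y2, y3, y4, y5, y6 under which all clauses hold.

y1=0, y2=1, y3=1, y4=1, y5=1, y6=0

Check each clause:
  1. (y1 || !y3 || y2) — y2 is true.
  2. (y3 || y2) — y2 is true.
  3. (!y2 || y4 || y3) — y3 is true.
  4. (!y4 || !y6 || !y5) — !y6 is true.
  5. (y2 || y5 || !y4) — y2 is true.
  6. (y3 || !y5) — y3 is true.
  7. (y2 || !y5 || !y1) — y2 is true.
  8. (!y4 || y1 || !y6) — !y6 is true.
  9. (!y6 || !y1) — !y6 is true.
  10. (y5 || y3 || !y1) — y3 is true.
  11. (y5 || y6) — y5 is true.
  12. (!y1 || !y4) — !y1 is true.
  13. (y4 || !y5) — y4 is true.
  14. (!y5 || y2) — y2 is true.
  15. (y4 || y1 || y3) — y3 is true.
  16. (y5 || !y2) — y5 is true.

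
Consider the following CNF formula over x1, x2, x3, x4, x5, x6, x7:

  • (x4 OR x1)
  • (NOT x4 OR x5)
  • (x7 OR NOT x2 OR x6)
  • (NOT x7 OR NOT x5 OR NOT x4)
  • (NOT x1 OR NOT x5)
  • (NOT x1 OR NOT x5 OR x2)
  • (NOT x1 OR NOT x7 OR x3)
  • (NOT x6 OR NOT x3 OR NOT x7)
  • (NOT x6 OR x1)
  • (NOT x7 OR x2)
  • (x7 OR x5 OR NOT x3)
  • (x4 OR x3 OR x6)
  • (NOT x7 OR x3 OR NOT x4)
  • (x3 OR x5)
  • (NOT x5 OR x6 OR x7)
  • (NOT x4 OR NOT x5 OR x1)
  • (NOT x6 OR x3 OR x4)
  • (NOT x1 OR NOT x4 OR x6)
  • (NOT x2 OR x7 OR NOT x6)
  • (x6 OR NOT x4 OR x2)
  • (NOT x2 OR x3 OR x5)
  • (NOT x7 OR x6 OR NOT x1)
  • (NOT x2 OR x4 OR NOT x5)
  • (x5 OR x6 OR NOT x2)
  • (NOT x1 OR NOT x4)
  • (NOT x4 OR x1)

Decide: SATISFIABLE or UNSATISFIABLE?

UNSATISFIABLE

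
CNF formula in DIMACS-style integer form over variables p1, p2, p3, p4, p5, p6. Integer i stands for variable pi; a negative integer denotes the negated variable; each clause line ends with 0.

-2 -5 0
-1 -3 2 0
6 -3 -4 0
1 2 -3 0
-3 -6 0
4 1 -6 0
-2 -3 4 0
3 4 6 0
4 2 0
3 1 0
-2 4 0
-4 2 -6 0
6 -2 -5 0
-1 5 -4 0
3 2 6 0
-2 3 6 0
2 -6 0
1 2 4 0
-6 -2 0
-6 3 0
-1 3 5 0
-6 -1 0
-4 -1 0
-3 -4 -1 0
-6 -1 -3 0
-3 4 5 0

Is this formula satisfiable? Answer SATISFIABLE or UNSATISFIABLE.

UNSATISFIABLE

p3 = True:
  propagation gives p6=False, p4=False, p2=False; an empty clause results — contradiction.
p3 = False:
  propagation gives p1=True, p6=False, p4=True; an empty clause results — contradiction.
Every branch closes, so no satisfying assignment exists.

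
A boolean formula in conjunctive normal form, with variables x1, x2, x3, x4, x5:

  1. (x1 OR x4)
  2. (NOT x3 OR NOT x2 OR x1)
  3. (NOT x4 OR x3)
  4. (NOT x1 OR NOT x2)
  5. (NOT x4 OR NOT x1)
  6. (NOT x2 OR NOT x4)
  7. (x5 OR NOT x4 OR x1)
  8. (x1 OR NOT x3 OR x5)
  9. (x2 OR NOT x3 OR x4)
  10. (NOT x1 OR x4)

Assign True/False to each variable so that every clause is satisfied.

x5 occurs only positively in the remaining clauses — set x5 = True.
Try x1 = False.
  then x4 is forced to True.
  then x3 is forced to True.
  then x2 is forced to False.

x1 = 0, x2 = 0, x3 = 1, x4 = 1, x5 = 1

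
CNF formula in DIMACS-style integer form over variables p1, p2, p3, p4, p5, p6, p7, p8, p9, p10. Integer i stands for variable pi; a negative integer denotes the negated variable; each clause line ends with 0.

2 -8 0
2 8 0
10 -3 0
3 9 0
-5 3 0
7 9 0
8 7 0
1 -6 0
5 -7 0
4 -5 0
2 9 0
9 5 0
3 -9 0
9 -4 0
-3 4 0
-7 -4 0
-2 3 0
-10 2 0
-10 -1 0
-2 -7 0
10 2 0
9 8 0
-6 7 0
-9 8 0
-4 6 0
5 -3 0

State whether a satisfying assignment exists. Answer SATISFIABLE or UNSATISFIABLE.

p9 = True:
  propagation gives p3=True, p10=True, p4=True, p7=False; an empty clause results — contradiction.
p9 = False:
  propagation gives p3=True, p10=True, p7=True, p5=True; an empty clause results — contradiction.
Every branch closes, so no satisfying assignment exists.

UNSATISFIABLE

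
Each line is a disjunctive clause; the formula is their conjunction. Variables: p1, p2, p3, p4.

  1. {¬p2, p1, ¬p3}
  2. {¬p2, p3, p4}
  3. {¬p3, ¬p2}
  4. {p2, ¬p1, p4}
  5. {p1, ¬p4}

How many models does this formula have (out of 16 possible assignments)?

5

Satisfying assignments:
  p1=0 p2=0 p3=0 p4=0
  p1=0 p2=0 p3=1 p4=0
  p1=1 p2=0 p3=0 p4=1
  p1=1 p2=0 p3=1 p4=1
  p1=1 p2=1 p3=0 p4=1
That's 5 in total.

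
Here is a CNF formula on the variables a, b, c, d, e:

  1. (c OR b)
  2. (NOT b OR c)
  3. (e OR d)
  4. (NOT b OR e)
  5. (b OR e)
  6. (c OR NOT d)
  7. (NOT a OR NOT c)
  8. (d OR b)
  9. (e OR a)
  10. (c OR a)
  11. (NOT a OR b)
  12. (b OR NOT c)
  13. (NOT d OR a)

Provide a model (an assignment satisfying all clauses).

a=F, b=T, c=T, d=F, e=T

e occurs only positively in the remaining clauses — set e = True.
Try a = False.
  then c is forced to True.
  then b is forced to True.
  then d is forced to False.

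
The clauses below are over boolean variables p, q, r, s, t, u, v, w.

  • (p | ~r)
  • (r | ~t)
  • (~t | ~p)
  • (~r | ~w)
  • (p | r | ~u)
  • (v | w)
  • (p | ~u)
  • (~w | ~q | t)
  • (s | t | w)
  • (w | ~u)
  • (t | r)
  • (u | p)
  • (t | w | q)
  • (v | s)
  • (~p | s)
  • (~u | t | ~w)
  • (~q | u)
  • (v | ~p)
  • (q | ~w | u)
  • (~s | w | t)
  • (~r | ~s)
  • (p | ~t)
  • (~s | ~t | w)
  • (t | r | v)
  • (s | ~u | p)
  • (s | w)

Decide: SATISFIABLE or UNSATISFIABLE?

UNSATISFIABLE

t = True:
  propagation gives r=True, p=True; an empty clause results — contradiction.
t = False:
  propagation gives r=True, p=True, w=False, v=True; an empty clause results — contradiction.
Every branch closes, so no satisfying assignment exists.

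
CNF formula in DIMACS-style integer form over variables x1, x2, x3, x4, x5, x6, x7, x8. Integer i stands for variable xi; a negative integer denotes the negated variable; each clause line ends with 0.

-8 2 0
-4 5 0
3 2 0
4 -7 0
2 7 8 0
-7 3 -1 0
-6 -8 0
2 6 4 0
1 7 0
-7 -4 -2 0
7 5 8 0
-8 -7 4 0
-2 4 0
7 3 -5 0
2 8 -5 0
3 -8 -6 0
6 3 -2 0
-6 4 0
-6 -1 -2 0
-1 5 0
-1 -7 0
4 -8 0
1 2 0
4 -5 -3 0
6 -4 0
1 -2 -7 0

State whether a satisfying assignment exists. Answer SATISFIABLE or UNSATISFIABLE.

UNSATISFIABLE

x2 = True:
  propagation gives x4=True, x5=True, x7=False, x1=True; an empty clause results — contradiction.
x2 = False:
  propagation gives x8=False, x3=True, x7=True, x4=True; an empty clause results — contradiction.
Every branch closes, so no satisfying assignment exists.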